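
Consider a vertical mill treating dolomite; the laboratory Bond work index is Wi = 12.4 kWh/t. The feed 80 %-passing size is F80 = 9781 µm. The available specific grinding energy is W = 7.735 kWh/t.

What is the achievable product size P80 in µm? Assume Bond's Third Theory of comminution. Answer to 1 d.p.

P80 = 190.3 µm

W = 10·Wi·[P80^(−½) − F80^(−½)]
1/√P80 = 1/√F80 + W/(10·Wi)
  = 7.7350/(10·12.4) + 1/√9781 = 0.062379 + 0.010111 = 0.072490
P80 = (1/0.072490)² = 13.7949² = 190.30 µm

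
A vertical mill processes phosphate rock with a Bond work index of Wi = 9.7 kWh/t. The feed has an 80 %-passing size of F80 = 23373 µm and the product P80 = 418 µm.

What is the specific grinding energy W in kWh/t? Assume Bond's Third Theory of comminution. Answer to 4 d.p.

W = 10 Wi (1/√P80 − 1/√F80)  [Bond]
1/√418 = 0.048912;  1/√23373 = 0.006541
W = 10·9.7·(0.048912 − 0.006541) = 4.1100 kWh/t

W = 4.1100 kWh/t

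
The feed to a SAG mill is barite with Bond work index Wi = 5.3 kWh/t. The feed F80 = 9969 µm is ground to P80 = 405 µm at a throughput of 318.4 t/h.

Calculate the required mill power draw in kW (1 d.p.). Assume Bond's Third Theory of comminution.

Bond: W = 10·Wi·(1/√P80 − 1/√F80)
W = 10·5.3·(1/√405 − 1/√9969) = 10·5.3·(0.039675) = 2.1028 kWh/t
P = W·T = 2.1028·318.4 = 669.5 kW

P = 669.5 kW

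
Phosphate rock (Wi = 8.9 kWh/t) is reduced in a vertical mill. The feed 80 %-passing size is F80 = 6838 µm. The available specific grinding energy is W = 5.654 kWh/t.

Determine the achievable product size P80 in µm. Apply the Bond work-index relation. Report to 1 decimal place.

W = 10·Wi·(P80^(-½) − F80^(-½))
⇒ 1/√P80 = W/(10·Wi) + 1/√F80
  = 5.6540/(10·8.9) + 1/√6838 = 0.063528 + 0.012093 = 0.075621
P80 = (1/0.075621)² = 13.2238² = 174.87 µm

P80 = 174.9 µm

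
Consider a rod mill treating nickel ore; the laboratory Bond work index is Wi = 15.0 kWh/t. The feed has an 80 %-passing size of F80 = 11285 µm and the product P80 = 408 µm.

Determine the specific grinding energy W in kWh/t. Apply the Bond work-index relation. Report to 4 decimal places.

Bond:  W = 10 Wi (1/√P − 1/√F)
1/√408 = 0.049507;  1/√11285 = 0.009413
W = 10·15.0·(0.049507 − 0.009413) = 6.0141 kWh/t

W = 6.0141 kWh/t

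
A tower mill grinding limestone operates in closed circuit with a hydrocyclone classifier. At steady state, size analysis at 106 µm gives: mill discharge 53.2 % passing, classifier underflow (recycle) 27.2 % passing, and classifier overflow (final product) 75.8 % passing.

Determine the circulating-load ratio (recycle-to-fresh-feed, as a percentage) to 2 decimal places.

Balance %-passing 106 µm (r = R/F):
Fd + Rd = Ru + Fo ⇒ R/F = (o−d)/(d−u)
r = (75.8 − 53.2)/(53.2 − 27.2) = 22.6/26.0 = 0.8692
CL = 100·r = 86.92 %

CL = 86.92 %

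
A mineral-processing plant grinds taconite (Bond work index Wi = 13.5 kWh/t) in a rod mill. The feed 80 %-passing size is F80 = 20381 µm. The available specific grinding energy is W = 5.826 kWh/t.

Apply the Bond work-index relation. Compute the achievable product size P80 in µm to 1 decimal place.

P80 = 397.4 µm

W = 10 Wi / √P80 − 10 Wi / √F80
⇒ 1/√P80 = W/(10·Wi) + 1/√F80
  = 5.8260/(10·13.5) + 1/√20381 = 0.043156 + 0.007005 = 0.050160
P80 = (1/0.050160)² = 19.9361² = 397.45 µm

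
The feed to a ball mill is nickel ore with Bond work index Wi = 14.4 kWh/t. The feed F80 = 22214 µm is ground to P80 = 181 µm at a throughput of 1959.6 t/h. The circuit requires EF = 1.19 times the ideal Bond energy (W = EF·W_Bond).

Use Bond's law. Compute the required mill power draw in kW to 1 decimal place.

P = 22706.6 kW

W = 10 Wi (1/√P80 − 1/√F80)  [Bond]
W = 10·14.4·(1/√181 − 1/√22214) = 10·14.4·(0.067620) = 9.7373 kWh/t
With EF = 1.19: W = 9.7373·1.19 = 11.5874 kWh/t
Power = W × throughput = 11.5874 kWh/t × 1959.6 t/h = 22706.6 kW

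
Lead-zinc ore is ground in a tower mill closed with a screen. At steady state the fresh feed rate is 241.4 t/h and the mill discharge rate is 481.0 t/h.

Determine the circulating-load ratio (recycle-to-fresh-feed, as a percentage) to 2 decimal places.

CL = 99.25 %

Mill node: discharge = fresh + recycle.
R = M − F = 481.0 − 241.4 = 239.6 t/h
CL = 100·R/F = 100·239.6/241.4 = 99.25 %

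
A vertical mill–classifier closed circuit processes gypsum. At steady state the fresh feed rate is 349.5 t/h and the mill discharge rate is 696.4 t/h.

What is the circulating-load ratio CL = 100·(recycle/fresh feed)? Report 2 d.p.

Steady state: M = F + R.
R = M − F = 696.4 − 349.5 = 346.9 t/h
CL = 100·R/F = 100·346.9/349.5 = 99.26 %

CL = 99.26 %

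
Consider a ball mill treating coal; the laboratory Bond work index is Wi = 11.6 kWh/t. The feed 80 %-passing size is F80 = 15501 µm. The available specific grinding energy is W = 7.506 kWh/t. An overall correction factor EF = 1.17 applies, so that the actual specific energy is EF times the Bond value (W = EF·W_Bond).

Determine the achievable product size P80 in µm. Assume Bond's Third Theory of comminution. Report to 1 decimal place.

P80 = 249.3 µm

W_Bond = 10·Wi·(1/√P₈₀ − 1/√F₈₀)
W_Bond = W / EF = 7.506 / 1.17 = 6.4154 kWh/t
⇒ 1/√P80 = W_Bond/(10·Wi) + 1/√F80
  = 6.4154/(10·11.6) + 1/√15501 = 0.055305 + 0.008032 = 0.063337
P80 = (1/0.063337)² = 15.7886² = 249.28 µm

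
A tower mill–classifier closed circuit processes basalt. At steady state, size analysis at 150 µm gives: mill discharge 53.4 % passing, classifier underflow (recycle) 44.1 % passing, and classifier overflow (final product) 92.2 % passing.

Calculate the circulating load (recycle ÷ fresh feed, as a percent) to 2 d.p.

Classifier node, passing 150 µm:
r = (o − d)/(d − u)
r = (92.2 − 53.4)/(53.4 − 44.1) = 38.8/9.3 = 4.1720
CL = 100·r = 417.20 %

CL = 417.20 %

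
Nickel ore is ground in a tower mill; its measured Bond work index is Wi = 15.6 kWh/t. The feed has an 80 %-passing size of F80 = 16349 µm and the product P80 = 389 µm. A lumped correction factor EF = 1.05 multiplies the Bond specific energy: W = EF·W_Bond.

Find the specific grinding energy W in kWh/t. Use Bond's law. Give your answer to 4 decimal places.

W = 10·Wi·(P80^(-½) − F80^(-½))
1/√389 = 0.050702;  1/√16349 = 0.007821
W = 10·15.6·(0.050702 − 0.007821) = 6.6895 kWh/t
Apply correction: 6.6895 × 1.05 = 7.0239 kWh/t

W = 7.0239 kWh/t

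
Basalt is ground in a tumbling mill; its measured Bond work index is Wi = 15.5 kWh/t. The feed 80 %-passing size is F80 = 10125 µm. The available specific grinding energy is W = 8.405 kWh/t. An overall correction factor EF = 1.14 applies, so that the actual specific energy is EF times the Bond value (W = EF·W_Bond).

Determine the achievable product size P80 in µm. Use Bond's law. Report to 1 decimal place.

W = 10 Wi (1/√P80 − 1/√F80)  [Bond]
W_Bond = W / EF = 8.405 / 1.14 = 7.3728 kWh/t
⇒ 1/√P80 = W_Bond/(10 Wi) + 1/√F80
  = 7.3728/(10·15.5) + 1/√10125 = 0.047566 + 0.009938 = 0.057505
P80 = (1/0.057505)² = 17.3899² = 302.41 µm

P80 = 302.4 µm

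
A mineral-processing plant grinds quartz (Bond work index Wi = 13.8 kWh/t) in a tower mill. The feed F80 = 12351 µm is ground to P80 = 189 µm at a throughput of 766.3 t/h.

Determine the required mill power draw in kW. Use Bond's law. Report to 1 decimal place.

W = 10 Wi (1/√P80 − 1/√F80)  [Bond]
W = 10·13.8·(1/√189 − 1/√12351) = 10·13.8·(0.063741) = 8.7963 kWh/t
Power = W × throughput = 8.7963 kWh/t × 766.3 t/h = 6740.6 kW

P = 6740.6 kW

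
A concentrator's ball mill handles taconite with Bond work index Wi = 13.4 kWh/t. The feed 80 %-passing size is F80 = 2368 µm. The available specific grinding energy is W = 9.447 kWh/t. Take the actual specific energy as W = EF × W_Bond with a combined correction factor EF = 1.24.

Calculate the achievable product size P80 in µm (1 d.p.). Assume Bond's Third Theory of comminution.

Bond:  W = 10 Wi (1/√P − 1/√F)
W_Bond = W / EF = 9.447 / 1.24 = 7.6185 kWh/t
⇒ 1/√P80 = W_Bond/(10·Wi) + 1/√F80
  = 7.6185/(10·13.4) + 1/√2368 = 0.056855 + 0.020550 = 0.077405
P80 = (1/0.077405)² = 12.9191² = 166.90 µm

P80 = 166.9 µm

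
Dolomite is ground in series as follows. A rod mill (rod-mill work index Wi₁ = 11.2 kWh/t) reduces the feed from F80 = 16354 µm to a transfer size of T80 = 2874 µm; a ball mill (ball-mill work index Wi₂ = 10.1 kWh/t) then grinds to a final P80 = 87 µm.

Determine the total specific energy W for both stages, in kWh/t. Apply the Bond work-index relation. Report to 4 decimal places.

Bond: W = 10·Wi·(1/√P80 − 1/√F80)
Stage 1 (16354→2874 µm, Wi₁=11.2): W₁ = 10·11.2·(0.018653 − 0.007820) = 1.2134 kWh/t
Stage 2 (2874→87 µm, Wi₂=10.1): W₂ = 10·10.1·(0.107211 − 0.018653) = 8.9443 kWh/t
W = W₁ + W₂ = 1.2134 + 8.9443 = 10.1577 kWh/t

W = 10.1577 kWh/t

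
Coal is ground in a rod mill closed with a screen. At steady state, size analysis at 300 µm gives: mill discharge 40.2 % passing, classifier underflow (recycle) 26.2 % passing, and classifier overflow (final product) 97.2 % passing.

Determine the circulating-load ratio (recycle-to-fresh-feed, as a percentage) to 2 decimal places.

Balance %-passing 300 µm (r = R/F):
d + r·d = r·u + o → r(d−u) = o−d
r = (97.2 − 40.2)/(40.2 − 26.2) = 57.0/14.0 = 4.0714
CL = 100·r = 407.14 %

CL = 407.14 %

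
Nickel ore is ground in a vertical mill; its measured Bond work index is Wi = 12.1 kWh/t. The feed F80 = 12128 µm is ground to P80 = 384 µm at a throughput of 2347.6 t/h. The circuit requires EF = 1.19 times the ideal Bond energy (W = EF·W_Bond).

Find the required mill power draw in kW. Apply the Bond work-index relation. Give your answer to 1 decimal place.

P = 14180.6 kW

Bond: W = 10·Wi·(1/√P80 − 1/√F80)
W = 10·12.1·(1/√384 − 1/√12128) = 10·12.1·(0.041951) = 5.0760 kWh/t
With EF = 1.19: W = 5.0760·1.19 = 6.0405 kWh/t
P_mill = W·ṁ = 6.0405·2347.6 = 14180.6 kW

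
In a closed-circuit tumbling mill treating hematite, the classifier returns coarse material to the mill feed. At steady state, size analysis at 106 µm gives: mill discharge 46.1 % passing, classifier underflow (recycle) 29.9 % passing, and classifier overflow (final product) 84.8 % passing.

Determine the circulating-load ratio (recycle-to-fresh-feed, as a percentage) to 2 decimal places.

CL = 238.89 %

Mass balance on the −106 µm fraction:
d + r·d = r·u + o → r(d−u) = o−d
r = (84.8 − 46.1)/(46.1 − 29.9) = 38.7/16.2 = 2.3889
CL = 100·r = 238.89 %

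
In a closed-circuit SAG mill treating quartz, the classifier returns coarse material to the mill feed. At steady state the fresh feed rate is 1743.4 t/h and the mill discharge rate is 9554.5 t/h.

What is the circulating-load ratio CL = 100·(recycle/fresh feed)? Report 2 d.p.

Discharge = new feed + return, hence
R = M − F = 9554.5 − 1743.4 = 7811.1 t/h
CL = 100·R/F = 100·7811.1/1743.4 = 448.04 %

CL = 448.04 %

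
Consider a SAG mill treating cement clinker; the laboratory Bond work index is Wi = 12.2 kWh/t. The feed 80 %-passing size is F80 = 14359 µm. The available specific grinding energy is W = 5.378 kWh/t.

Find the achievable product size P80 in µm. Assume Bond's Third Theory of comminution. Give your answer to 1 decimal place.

W = 10 Wi / √P80 − 10 Wi / √F80
⇒ 1/√P80 = W/(10·Wi) + 1/√F80
  = 5.3780/(10·12.2) + 1/√14359 = 0.044082 + 0.008345 = 0.052427
P80 = (1/0.052427)² = 19.0741² = 363.82 µm

P80 = 363.8 µm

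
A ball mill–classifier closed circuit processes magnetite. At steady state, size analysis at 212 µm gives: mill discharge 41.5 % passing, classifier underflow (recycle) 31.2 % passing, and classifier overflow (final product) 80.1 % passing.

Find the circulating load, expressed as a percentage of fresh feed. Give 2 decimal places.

Let r = R/F. Size balance at 212 µm:
r = (o − d)/(d − u)
r = (80.1 − 41.5)/(41.5 − 31.2) = 38.6/10.3 = 3.7476
CL = 100·r = 374.76 %

CL = 374.76 %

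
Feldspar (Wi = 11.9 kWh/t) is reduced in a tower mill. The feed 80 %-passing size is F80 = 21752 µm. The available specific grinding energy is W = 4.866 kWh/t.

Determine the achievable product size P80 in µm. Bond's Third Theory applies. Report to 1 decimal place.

P80 = 440.0 µm

W = 10 Wi (1/√P80 − 1/√F80)  [Bond]
P80^(−½) = W/(10 Wi) + F80^(−½)
  = 4.8660/(10·11.9) + 1/√21752 = 0.040891 + 0.006780 = 0.047671
P80 = (1/0.047671)² = 20.9771² = 440.04 µm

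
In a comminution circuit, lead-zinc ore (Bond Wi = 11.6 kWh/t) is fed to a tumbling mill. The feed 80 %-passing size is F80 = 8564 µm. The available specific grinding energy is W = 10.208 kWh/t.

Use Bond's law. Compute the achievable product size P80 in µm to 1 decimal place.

P80 = 102.4 µm

W = 10·Wi·[P80^(−½) − F80^(−½)]
P80^-0.5 = F80^-0.5 + W/(10 Wi)
  = 10.2080/(10·11.6) + 1/√8564 = 0.088000 + 0.010806 = 0.098806
P80 = (1/0.098806)² = 10.1209² = 102.43 µm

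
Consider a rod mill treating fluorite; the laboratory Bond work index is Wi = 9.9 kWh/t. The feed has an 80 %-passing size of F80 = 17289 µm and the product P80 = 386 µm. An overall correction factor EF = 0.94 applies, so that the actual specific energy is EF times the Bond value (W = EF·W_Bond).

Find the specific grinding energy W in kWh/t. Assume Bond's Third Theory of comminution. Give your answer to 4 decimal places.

W = 4.0289 kWh/t

Bond:  W = 10 Wi (1/√P − 1/√F)
1/√386 = 0.050899;  1/√17289 = 0.007605
W = 10·9.9·(0.050899 − 0.007605) = 4.2860 kWh/t
Corrected W = EF·W_Bond = 0.94·4.2860 = 4.0289 kWh/t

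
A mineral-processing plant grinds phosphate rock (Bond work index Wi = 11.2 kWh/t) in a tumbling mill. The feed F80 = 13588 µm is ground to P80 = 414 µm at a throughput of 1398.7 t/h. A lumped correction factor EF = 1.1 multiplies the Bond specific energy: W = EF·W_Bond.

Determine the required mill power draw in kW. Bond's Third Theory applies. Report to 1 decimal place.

Bond:  W = 10 Wi (1/√P − 1/√F)
W = 10·11.2·(1/√414 − 1/√13588) = 10·11.2·(0.040569) = 4.5437 kWh/t
With EF = 1.1: W = 4.5437·1.1 = 4.9981 kWh/t
P = W·T = 4.9981·1398.7 = 6990.8 kW

P = 6990.8 kW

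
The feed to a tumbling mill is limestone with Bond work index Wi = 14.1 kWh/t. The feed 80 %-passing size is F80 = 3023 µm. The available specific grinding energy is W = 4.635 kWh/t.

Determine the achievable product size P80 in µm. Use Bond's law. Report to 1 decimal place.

W = 10·Wi·[P80^(−½) − F80^(−½)]
1/√P80 = 1/√F80 + W/(10·Wi)
  = 4.6350/(10·14.1) + 1/√3023 = 0.032872 + 0.018188 = 0.051060
P80 = (1/0.051060)² = 19.5847² = 383.56 µm

P80 = 383.6 µm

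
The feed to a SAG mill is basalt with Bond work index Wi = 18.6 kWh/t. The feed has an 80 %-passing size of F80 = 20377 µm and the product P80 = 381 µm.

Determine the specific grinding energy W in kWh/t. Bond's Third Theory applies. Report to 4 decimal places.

W = 8.2261 kWh/t

W = 10 Wi / √P80 − 10 Wi / √F80
1/√381 = 0.051232;  1/√20377 = 0.007005
W = 10·18.6·(0.051232 − 0.007005) = 8.2261 kWh/t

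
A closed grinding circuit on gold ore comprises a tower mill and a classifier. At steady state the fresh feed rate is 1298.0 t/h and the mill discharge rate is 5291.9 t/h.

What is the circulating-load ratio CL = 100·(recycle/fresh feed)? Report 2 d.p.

CL = 307.70 %

M = F + R at steady state, so:
R = M − F = 5291.9 − 1298.0 = 3993.9 t/h
CL = 100·R/F = 100·3993.9/1298.0 = 307.70 %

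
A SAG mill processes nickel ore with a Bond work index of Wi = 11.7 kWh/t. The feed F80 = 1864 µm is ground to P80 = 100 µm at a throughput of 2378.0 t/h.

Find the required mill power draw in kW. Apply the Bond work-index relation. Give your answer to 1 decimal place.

W = 10 Wi (1/√P80 − 1/√F80)  [Bond]
W = 10·11.7·(1/√100 − 1/√1864) = 10·11.7·(0.076838) = 8.9900 kWh/t
P = W·T = 8.9900·2378.0 = 21378.3 kW

P = 21378.3 kW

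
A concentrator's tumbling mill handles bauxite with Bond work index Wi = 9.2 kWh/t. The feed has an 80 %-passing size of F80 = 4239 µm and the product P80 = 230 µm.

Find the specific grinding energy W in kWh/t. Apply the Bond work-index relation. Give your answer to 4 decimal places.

W = 4.6533 kWh/t

W = 10 Wi (P80^-0.5 − F80^-0.5)
1/√230 = 0.065938;  1/√4239 = 0.015359
W = 10·9.2·(0.065938 − 0.015359) = 4.6533 kWh/t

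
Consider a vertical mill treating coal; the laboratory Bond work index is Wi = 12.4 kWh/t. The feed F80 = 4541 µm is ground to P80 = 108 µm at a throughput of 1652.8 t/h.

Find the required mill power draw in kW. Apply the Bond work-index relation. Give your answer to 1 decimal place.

W = 10 Wi (P80^-0.5 − F80^-0.5)
W = 10·12.4·(1/√108 − 1/√4541) = 10·12.4·(0.081385) = 10.0918 kWh/t
P = W·T = 10.0918·1652.8 = 16679.7 kW

P = 16679.7 kW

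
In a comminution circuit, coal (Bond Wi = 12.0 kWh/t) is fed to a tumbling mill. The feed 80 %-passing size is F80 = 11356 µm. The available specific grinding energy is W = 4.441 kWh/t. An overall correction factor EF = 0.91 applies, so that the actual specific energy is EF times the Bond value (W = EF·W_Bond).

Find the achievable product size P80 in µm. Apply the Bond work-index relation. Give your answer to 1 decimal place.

P80 = 399.2 µm

W = 10·Wi·(P80^(-½) − F80^(-½))
W_Bond = W / EF = 4.441 / 0.91 = 4.8802 kWh/t
P80^-0.5 = F80^-0.5 + W_Bond/(10 Wi)
  = 4.8802/(10·12.0) + 1/√11356 = 0.040668 + 0.009384 = 0.050052
P80 = (1/0.050052)² = 19.9790² = 399.16 µm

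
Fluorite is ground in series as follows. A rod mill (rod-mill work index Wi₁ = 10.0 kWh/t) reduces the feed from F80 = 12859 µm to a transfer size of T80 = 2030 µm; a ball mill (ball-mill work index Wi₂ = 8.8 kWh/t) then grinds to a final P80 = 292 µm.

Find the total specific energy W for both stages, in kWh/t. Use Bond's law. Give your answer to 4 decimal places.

Bond:  W = 10 Wi (1/√P − 1/√F)
Stage 1 (12859→2030 µm, Wi₁=10.0): W₁ = 10·10.0·(0.022195 − 0.008819) = 1.3376 kWh/t
Stage 2 (2030→292 µm, Wi₂=8.8): W₂ = 10·8.8·(0.058521 − 0.022195) = 3.1967 kWh/t
W = W₁ + W₂ = 1.3376 + 3.1967 = 4.5343 kWh/t

W = 4.5343 kWh/t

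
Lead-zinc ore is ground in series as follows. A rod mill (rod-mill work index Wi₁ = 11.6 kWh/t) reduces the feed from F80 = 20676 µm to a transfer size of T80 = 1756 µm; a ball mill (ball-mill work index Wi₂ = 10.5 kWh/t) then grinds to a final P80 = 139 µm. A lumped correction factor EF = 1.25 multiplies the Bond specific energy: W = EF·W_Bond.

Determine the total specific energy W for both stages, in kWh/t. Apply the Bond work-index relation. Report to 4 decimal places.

W = 10.4522 kWh/t

Bond:  W = 10 Wi (1/√P − 1/√F)
Stage 1 (20676→1756 µm, Wi₁=11.6): W₁ = 10·11.6·(0.023864 − 0.006955) = 1.9615 kWh/t
Stage 2 (1756→139 µm, Wi₂=10.5): W₂ = 10·10.5·(0.084819 − 0.023864) = 6.4003 kWh/t
W = W₁ + W₂ = 1.9615 + 6.4003 = 8.3618 kWh/t
Corrected W = EF·W_Bond = 1.25·8.3618 = 10.4522 kWh/t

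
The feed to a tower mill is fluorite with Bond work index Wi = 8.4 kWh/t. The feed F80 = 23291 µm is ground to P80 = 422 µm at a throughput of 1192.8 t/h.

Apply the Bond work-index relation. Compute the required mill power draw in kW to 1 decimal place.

P = 4220.9 kW

W = 10·Wi·[P80^(−½) − F80^(−½)]
W = 10·8.4·(1/√422 − 1/√23291) = 10·8.4·(0.042127) = 3.5386 kWh/t
P = W·T = 3.5386·1192.8 = 4220.9 kW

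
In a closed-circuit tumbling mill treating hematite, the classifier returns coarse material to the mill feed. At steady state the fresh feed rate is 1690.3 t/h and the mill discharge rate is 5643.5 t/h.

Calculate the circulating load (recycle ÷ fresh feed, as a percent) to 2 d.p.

CL = 233.88 %

Mill node: discharge = fresh + recycle.
R = M − F = 5643.5 − 1690.3 = 3953.2 t/h
CL = 100·R/F = 100·3953.2/1690.3 = 233.88 %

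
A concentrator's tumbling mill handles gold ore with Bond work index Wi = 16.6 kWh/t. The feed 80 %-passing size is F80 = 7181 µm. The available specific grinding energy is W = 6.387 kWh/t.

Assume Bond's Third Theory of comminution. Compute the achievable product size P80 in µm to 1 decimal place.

W = 10 Wi (P80^-0.5 − F80^-0.5)
⇒ 1/√P80 = W/(10·Wi) + 1/√F80
  = 6.3870/(10·16.6) + 1/√7181 = 0.038476 + 0.011801 = 0.050277
P80 = (1/0.050277)² = 19.8900² = 395.61 µm

P80 = 395.6 µm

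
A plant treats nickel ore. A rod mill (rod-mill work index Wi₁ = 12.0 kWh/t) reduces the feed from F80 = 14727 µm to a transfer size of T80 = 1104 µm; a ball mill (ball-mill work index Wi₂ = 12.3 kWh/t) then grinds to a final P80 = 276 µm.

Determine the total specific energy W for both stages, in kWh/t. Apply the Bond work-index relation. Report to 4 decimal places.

W_Bond = 10·Wi·(1/√P₈₀ − 1/√F₈₀)
Stage 1 (14727→1104 µm, Wi₁=12.0): W₁ = 10·12.0·(0.030096 − 0.008240) = 2.6227 kWh/t
Stage 2 (1104→276 µm, Wi₂=12.3): W₂ = 10·12.3·(0.060193 − 0.030096) = 3.7019 kWh/t
W = W₁ + W₂ = 2.6227 + 3.7019 = 6.3246 kWh/t

W = 6.3246 kWh/t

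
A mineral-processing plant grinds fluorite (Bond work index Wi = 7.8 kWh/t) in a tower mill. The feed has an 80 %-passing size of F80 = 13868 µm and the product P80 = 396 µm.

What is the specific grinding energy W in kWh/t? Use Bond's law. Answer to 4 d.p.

W = 10·Wi·(P80^(-½) − F80^(-½))
1/√396 = 0.050252;  1/√13868 = 0.008492
W = 10·7.8·(0.050252 − 0.008492) = 3.2573 kWh/t

W = 3.2573 kWh/t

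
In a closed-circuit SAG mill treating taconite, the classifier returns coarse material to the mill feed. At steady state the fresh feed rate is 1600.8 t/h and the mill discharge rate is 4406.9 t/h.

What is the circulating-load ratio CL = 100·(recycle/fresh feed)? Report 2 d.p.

CL = 175.29 %

Discharge = new feed + return, hence
R = M − F = 4406.9 − 1600.8 = 2806.1 t/h
CL = 100·R/F = 100·2806.1/1600.8 = 175.29 %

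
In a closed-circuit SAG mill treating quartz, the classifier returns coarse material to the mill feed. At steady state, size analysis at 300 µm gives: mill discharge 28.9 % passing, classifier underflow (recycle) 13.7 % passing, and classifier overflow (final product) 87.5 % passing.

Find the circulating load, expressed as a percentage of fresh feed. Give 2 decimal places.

Balance %-passing 300 µm (r = R/F):
(1+r)·d = r·u + o ⇒ r = (o−d)/(d−u)
r = (87.5 − 28.9)/(28.9 − 13.7) = 58.6/15.2 = 3.8553
CL = 100·r = 385.53 %

CL = 385.53 %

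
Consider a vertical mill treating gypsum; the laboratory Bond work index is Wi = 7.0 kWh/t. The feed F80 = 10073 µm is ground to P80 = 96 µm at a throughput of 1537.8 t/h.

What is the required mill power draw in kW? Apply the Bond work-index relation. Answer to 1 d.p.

P = 9914.0 kW

W = 10·Wi·(P80^(-½) − F80^(-½))
W = 10·7.0·(1/√96 − 1/√10073) = 10·7.0·(0.092098) = 6.4469 kWh/t
Mill draw = 6.4469 × 1537.8 = 9914.0 kW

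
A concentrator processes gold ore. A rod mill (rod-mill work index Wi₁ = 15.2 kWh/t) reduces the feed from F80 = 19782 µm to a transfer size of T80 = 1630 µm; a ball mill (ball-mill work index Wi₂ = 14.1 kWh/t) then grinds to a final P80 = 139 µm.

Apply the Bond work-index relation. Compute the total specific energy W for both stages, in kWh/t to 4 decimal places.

W = 10·Wi·(P80^(-½) − F80^(-½))
Stage 1 (19782→1630 µm, Wi₁=15.2): W₁ = 10·15.2·(0.024769 − 0.007110) = 2.6842 kWh/t
Stage 2 (1630→139 µm, Wi₂=14.1): W₂ = 10·14.1·(0.084819 − 0.024769) = 8.4671 kWh/t
W = W₁ + W₂ = 2.6842 + 8.4671 = 11.1512 kWh/t

W = 11.1512 kWh/t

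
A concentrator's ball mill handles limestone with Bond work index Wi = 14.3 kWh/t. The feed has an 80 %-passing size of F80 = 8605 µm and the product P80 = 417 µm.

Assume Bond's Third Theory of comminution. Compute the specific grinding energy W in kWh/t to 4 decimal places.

Bond:  W = 10 Wi (1/√P − 1/√F)
1/√417 = 0.048970;  1/√8605 = 0.010780
W = 10·14.3·(0.048970 − 0.010780) = 5.4612 kWh/t

W = 5.4612 kWh/t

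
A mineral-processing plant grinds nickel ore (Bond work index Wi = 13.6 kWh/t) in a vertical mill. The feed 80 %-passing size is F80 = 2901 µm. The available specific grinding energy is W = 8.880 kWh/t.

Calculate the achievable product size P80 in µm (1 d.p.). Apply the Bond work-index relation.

Bond:  W = 10 Wi (1/√P − 1/√F)
P80^(−½) = W/(10 Wi) + F80^(−½)
  = 8.8800/(10·13.6) + 1/√2901 = 0.065294 + 0.018566 = 0.083860
P80 = (1/0.083860)² = 11.9246² = 142.20 µm

P80 = 142.2 µm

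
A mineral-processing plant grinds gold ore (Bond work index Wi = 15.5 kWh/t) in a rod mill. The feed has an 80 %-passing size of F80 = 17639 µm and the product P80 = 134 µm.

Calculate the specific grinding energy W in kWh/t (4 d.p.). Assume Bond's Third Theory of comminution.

W = 12.2229 kWh/t

W = 10 Wi (1/√P80 − 1/√F80)  [Bond]
1/√134 = 0.086387;  1/√17639 = 0.007529
W = 10·15.5·(0.086387 − 0.007529) = 12.2229 kWh/t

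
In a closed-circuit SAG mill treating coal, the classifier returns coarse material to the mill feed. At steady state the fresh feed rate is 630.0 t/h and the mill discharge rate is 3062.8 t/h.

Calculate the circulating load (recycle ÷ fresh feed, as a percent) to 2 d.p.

M = F + R at steady state, so:
R = M − F = 3062.8 − 630.0 = 2432.8 t/h
CL = 100·R/F = 100·2432.8/630.0 = 386.16 %

CL = 386.16 %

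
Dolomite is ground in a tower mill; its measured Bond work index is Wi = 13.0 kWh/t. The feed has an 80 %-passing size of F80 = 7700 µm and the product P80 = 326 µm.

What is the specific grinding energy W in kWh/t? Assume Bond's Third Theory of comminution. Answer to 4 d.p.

W = 5.7185 kWh/t

Bond:  W = 10 Wi (1/√P − 1/√F)
1/√326 = 0.055385;  1/√7700 = 0.011396
W = 10·13.0·(0.055385 − 0.011396) = 5.7185 kWh/t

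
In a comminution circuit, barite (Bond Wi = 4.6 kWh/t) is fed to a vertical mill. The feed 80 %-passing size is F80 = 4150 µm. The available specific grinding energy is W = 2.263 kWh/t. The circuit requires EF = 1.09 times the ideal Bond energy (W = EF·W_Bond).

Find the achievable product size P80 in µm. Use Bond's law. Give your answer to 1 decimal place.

P80 = 271.8 µm

W_Bond = 10·Wi·(1/√P₈₀ − 1/√F₈₀)
W_Bond = W / EF = 2.263 / 1.09 = 2.0761 kWh/t
⇒ 1/√P80 = W_Bond/(10·Wi) + 1/√F80
  = 2.0761/(10·4.6) + 1/√4150 = 0.045134 + 0.015523 = 0.060657
P80 = (1/0.060657)² = 16.4862² = 271.80 µm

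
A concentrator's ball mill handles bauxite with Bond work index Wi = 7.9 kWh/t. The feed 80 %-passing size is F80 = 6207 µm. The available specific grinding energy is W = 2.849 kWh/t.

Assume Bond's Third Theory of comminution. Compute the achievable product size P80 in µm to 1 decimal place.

P80 = 420.7 µm

W = 10 Wi (P80^-0.5 − F80^-0.5)
1/√P80 = 1/√F80 + W/(10·Wi)
  = 2.8490/(10·7.9) + 1/√6207 = 0.036063 + 0.012693 = 0.048756
P80 = (1/0.048756)² = 20.5102² = 420.67 µm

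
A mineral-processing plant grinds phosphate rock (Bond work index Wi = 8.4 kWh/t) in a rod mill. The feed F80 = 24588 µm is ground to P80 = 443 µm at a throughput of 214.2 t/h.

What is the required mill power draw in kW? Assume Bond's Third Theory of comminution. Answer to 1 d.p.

P = 740.1 kW

W = 10 Wi / √P80 − 10 Wi / √F80
W = 10·8.4·(1/√443 − 1/√24588) = 10·8.4·(0.041134) = 3.4553 kWh/t
Power = W × throughput = 3.4553 kWh/t × 214.2 t/h = 740.1 kW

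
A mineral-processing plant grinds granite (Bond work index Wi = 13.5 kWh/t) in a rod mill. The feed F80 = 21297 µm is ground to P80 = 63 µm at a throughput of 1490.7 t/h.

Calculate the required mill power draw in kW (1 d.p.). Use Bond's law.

P = 23975.4 kW

Bond: W = 10·Wi·(1/√P80 − 1/√F80)
W = 10·13.5·(1/√63 − 1/√21297) = 10·13.5·(0.119136) = 16.0833 kWh/t
P = W·T = 16.0833·1490.7 = 23975.4 kW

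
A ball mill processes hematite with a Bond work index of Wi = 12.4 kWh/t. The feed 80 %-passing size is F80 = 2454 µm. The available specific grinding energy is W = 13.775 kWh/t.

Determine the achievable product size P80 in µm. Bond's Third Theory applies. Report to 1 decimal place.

P80 = 58.0 µm

W = 10 Wi (P80^-0.5 − F80^-0.5)
P80^-0.5 = F80^-0.5 + W/(10 Wi)
  = 13.7750/(10·12.4) + 1/√2454 = 0.111089 + 0.020187 = 0.131275
P80 = (1/0.131275)² = 7.6176² = 58.03 µm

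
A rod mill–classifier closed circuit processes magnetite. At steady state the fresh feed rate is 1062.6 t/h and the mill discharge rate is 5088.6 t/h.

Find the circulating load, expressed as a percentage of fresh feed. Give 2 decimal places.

CL = 378.88 %

M = F + R at steady state, so:
R = M − F = 5088.6 − 1062.6 = 4026.0 t/h
CL = 100·R/F = 100·4026.0/1062.6 = 378.88 %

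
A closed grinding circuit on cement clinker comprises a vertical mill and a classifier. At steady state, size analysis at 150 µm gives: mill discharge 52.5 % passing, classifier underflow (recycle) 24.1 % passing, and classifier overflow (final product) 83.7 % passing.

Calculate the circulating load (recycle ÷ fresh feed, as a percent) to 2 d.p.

Let r = R/F. Size balance at 150 µm:
d + r·d = r·u + o → r(d−u) = o−d
r = (83.7 − 52.5)/(52.5 − 24.1) = 31.2/28.4 = 1.0986
CL = 100·r = 109.86 %

CL = 109.86 %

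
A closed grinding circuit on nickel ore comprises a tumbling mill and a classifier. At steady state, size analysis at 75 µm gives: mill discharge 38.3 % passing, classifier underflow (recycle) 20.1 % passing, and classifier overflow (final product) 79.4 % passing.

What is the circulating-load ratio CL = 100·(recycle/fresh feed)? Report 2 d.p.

Mass balance on the −75 µm fraction:
r = (o − d)/(d − u)
r = (79.4 − 38.3)/(38.3 − 20.1) = 41.1/18.2 = 2.2582
CL = 100·r = 225.82 %

CL = 225.82 %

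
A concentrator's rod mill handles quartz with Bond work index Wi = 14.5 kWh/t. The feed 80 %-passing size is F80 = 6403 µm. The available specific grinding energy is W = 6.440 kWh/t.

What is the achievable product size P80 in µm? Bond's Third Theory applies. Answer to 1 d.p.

P80 = 308.8 µm

W = 10 Wi (1/√P80 − 1/√F80)  [Bond]
P80^(−½) = W/(10 Wi) + F80^(−½)
  = 6.4400/(10·14.5) + 1/√6403 = 0.044414 + 0.012497 = 0.056911
P80 = (1/0.056911)² = 17.5713² = 308.75 µm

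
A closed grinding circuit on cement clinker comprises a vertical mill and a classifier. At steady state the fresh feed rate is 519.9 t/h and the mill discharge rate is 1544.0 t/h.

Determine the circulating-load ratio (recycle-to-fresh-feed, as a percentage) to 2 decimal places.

CL = 196.98 %

Steady state: M = F + R.
R = M − F = 1544.0 − 519.9 = 1024.1 t/h
CL = 100·R/F = 100·1024.1/519.9 = 196.98 %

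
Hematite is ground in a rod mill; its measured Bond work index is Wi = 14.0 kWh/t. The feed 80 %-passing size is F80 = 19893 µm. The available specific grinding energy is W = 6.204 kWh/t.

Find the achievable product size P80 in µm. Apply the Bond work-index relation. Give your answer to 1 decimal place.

W = 10·Wi·(P80^(-½) − F80^(-½))
⇒ 1/√P80 = W/(10 Wi) + 1/√F80
  = 6.2040/(10·14.0) + 1/√19893 = 0.044314 + 0.007090 = 0.051404
P80 = (1/0.051404)² = 19.4536² = 378.44 µm

P80 = 378.4 µm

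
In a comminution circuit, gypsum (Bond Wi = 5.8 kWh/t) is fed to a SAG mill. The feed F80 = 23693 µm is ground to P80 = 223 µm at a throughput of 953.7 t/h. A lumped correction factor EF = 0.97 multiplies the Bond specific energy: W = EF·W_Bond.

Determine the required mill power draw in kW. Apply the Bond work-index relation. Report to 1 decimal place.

P = 3244.4 kW

W = 10 Wi / √P80 − 10 Wi / √F80
W = 10·5.8·(1/√223 − 1/√23693) = 10·5.8·(0.060468) = 3.5072 kWh/t
Apply correction: 3.5072 × 0.97 = 3.4019 kWh/t
Power = W × throughput = 3.4019 kWh/t × 953.7 t/h = 3244.4 kW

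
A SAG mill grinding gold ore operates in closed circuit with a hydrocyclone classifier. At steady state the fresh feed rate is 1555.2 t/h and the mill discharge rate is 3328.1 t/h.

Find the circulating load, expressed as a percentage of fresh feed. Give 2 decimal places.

CL = 114.00 %

Mill node: discharge = fresh + recycle.
R = M − F = 3328.1 − 1555.2 = 1772.9 t/h
CL = 100·R/F = 100·1772.9/1555.2 = 114.00 %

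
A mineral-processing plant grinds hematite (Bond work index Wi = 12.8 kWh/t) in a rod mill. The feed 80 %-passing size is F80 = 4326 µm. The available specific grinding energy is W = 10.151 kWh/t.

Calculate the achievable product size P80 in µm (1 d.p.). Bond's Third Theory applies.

P80 = 112.0 µm

W_Bond = 10·Wi·(1/√P₈₀ − 1/√F₈₀)
1/√P80 = 1/√F80 + W/(10·Wi)
  = 10.1510/(10·12.8) + 1/√4326 = 0.079305 + 0.015204 = 0.094509
P80 = (1/0.094509)² = 10.5810² = 111.96 µm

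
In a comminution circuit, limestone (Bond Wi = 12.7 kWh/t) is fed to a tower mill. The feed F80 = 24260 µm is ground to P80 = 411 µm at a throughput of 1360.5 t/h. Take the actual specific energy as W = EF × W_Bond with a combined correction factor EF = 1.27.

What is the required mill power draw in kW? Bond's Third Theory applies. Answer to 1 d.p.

P = 9415.1 kW

W_Bond = 10·Wi·(1/√P₈₀ − 1/√F₈₀)
W = 10·12.7·(1/√411 − 1/√24260) = 10·12.7·(0.042906) = 5.4491 kWh/t
Corrected W = EF·W_Bond = 1.27·5.4491 = 6.9203 kWh/t
Power = W × throughput = 6.9203 kWh/t × 1360.5 t/h = 9415.1 kW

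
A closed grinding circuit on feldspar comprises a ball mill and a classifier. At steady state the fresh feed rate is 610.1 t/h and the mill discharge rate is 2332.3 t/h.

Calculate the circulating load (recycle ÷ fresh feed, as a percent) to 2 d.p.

CL = 282.28 %

Mill node: discharge = fresh + recycle.
R = M − F = 2332.3 − 610.1 = 1722.2 t/h
CL = 100·R/F = 100·1722.2/610.1 = 282.28 %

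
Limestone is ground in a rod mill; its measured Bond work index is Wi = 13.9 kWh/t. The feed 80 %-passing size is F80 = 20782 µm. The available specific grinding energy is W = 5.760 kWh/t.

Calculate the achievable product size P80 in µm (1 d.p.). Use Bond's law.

Bond: W = 10·Wi·(1/√P80 − 1/√F80)
P80^(−½) = W/(10 Wi) + F80^(−½)
  = 5.7600/(10·13.9) + 1/√20782 = 0.041439 + 0.006937 = 0.048376
P80 = (1/0.048376)² = 20.6716² = 427.31 µm

P80 = 427.3 µm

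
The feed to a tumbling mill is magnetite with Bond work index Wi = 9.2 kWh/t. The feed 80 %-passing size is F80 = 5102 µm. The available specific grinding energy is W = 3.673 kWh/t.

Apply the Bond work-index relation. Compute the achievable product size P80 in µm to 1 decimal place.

Bond:  W = 10 Wi (1/√P − 1/√F)
P80^(−½) = W/(10 Wi) + F80^(−½)
  = 3.6730/(10·9.2) + 1/√5102 = 0.039924 + 0.014000 = 0.053924
P80 = (1/0.053924)² = 18.5446² = 343.90 µm

P80 = 343.9 µm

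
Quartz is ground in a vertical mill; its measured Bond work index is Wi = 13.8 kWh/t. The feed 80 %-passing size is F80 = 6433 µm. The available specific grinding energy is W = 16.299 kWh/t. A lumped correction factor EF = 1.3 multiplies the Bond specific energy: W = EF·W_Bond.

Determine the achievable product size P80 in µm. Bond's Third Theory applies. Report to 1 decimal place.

W = 10 Wi / √P80 − 10 Wi / √F80
W_Bond = W / EF = 16.299 / 1.3 = 12.5377 kWh/t
P80^(−½) = W_Bond/(10 Wi) + F80^(−½)
  = 12.5377/(10·13.8) + 1/√6433 = 0.090853 + 0.012468 = 0.103321
P80 = (1/0.103321)² = 9.6786² = 93.68 µm

P80 = 93.7 µm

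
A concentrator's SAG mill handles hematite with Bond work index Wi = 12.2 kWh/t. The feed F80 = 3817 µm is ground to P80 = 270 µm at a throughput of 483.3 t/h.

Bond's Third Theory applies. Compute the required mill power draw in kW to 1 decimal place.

Bond:  W = 10 Wi (1/√P − 1/√F)
W = 10·12.2·(1/√270 − 1/√3817) = 10·12.2·(0.044672) = 5.4500 kWh/t
Power = W × throughput = 5.4500 kWh/t × 483.3 t/h = 2634.0 kW

P = 2634.0 kW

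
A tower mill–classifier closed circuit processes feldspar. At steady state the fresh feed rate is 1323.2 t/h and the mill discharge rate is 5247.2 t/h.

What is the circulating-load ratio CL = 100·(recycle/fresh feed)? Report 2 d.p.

Discharge = new feed + return, hence
R = M − F = 5247.2 − 1323.2 = 3924.0 t/h
CL = 100·R/F = 100·3924.0/1323.2 = 296.55 %

CL = 296.55 %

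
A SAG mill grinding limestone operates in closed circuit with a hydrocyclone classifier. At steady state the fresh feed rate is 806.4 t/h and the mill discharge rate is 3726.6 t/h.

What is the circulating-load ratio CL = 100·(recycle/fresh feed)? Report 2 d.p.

M = F + R at steady state, so:
R = M − F = 3726.6 − 806.4 = 2920.2 t/h
CL = 100·R/F = 100·2920.2/806.4 = 362.13 %

CL = 362.13 %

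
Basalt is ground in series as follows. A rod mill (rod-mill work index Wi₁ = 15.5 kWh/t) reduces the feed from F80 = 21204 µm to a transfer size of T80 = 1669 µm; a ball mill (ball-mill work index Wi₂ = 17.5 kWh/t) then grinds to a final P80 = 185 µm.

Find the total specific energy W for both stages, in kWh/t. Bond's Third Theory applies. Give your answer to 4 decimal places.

W = 10 Wi (P80^-0.5 − F80^-0.5)
Stage 1 (21204→1669 µm, Wi₁=15.5): W₁ = 10·15.5·(0.024478 − 0.006867) = 2.7296 kWh/t
Stage 2 (1669→185 µm, Wi₂=17.5): W₂ = 10·17.5·(0.073521 − 0.024478) = 8.5826 kWh/t
W = W₁ + W₂ = 2.7296 + 8.5826 = 11.3123 kWh/t

W = 11.3123 kWh/t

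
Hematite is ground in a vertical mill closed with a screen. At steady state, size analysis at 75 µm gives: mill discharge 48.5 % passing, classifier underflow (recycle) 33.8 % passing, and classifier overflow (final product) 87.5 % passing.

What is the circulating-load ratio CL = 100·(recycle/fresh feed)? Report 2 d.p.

CL = 265.31 %

Let r = R/F. Size balance at 75 µm:
r = (o − d)/(d − u)
r = (87.5 − 48.5)/(48.5 − 33.8) = 39.0/14.7 = 2.6531
CL = 100·r = 265.31 %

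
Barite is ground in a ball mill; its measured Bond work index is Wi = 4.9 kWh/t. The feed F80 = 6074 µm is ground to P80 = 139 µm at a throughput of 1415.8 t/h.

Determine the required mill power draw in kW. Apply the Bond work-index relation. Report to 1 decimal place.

P = 4994.1 kW

W = 10 Wi / √P80 − 10 Wi / √F80
W = 10·4.9·(1/√139 − 1/√6074) = 10·4.9·(0.071988) = 3.5274 kWh/t
P = W·T = 3.5274·1415.8 = 4994.1 kW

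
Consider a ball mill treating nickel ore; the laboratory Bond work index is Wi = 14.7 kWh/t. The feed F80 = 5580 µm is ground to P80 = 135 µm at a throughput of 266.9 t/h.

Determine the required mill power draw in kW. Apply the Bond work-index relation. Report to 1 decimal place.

W = 10 Wi (1/√P80 − 1/√F80)  [Bond]
W = 10·14.7·(1/√135 − 1/√5580) = 10·14.7·(0.072679) = 10.6839 kWh/t
Mill draw = 10.6839 × 266.9 = 2851.5 kW

P = 2851.5 kW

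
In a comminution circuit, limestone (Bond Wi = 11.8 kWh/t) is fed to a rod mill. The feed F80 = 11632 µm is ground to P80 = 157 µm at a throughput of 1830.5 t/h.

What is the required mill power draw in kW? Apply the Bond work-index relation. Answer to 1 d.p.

P = 15235.9 kW

W = 10·Wi·(P80^(-½) − F80^(-½))
W = 10·11.8·(1/√157 − 1/√11632) = 10·11.8·(0.070537) = 8.3233 kWh/t
Power = W × throughput = 8.3233 kWh/t × 1830.5 t/h = 15235.9 kW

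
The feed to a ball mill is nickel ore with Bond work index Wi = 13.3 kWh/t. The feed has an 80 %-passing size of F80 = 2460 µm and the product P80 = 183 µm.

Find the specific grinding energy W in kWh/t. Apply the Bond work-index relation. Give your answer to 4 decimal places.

W = 10·Wi·(P80^(-½) − F80^(-½))
1/√183 = 0.073922;  1/√2460 = 0.020162
W = 10·13.3·(0.073922 − 0.020162) = 7.1501 kWh/t

W = 7.1501 kWh/t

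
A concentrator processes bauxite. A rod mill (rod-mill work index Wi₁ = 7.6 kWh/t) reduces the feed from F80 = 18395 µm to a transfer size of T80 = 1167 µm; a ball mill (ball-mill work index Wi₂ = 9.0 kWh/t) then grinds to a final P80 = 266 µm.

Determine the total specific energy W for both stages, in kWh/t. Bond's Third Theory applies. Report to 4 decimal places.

W = 4.5481 kWh/t

Bond: W = 10·Wi·(1/√P80 − 1/√F80)
Stage 1 (18395→1167 µm, Wi₁=7.6): W₁ = 10·7.6·(0.029273 − 0.007373) = 1.6644 kWh/t
Stage 2 (1167→266 µm, Wi₂=9.0): W₂ = 10·9.0·(0.061314 − 0.029273) = 2.8837 kWh/t
W = W₁ + W₂ = 1.6644 + 2.8837 = 4.5481 kWh/t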